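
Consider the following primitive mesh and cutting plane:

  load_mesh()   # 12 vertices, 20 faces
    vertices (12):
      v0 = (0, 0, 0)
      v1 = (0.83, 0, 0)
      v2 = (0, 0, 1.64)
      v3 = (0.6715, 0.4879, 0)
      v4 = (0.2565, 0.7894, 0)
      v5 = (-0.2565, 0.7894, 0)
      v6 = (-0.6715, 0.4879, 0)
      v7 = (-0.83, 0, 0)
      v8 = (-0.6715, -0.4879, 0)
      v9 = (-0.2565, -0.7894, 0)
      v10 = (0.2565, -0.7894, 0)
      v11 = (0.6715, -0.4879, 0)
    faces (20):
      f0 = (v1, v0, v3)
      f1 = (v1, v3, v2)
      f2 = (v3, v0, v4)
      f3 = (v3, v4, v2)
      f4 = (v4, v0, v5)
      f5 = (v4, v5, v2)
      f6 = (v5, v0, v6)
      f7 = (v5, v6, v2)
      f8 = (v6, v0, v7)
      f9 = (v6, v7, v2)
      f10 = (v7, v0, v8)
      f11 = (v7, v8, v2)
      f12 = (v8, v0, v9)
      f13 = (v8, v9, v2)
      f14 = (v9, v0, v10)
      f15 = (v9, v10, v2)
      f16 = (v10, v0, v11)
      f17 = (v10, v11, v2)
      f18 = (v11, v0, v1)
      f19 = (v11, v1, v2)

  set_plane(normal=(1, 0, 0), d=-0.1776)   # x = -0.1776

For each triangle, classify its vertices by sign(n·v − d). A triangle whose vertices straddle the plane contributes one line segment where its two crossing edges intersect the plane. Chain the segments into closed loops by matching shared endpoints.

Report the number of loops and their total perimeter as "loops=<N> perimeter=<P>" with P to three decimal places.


Straddling triangles (12 of 20):
  (v4,v0,v5) [++-] → (-0.1776, 0.546579, 0)–(-0.1776, 0.7894, 0)  len=0.2428
  (v4,v5,v2) [+-+] → (-0.1776, 0.7894, 0)–(-0.1776, 0.546579, 0.504468)  len=0.5599
  (v5,v0,v6) [-+-] → (-0.1776, 0.546579, 0)–(-0.1776, 0.129041, 0)  len=0.4175
  (v5,v6,v2) [--+] → (-0.1776, 0.129041, 1.20625)–(-0.1776, 0.546579, 0.504468)  len=0.8166
  (v6,v0,v7) [-+-] → (-0.1776, 0.129041, 0)–(-0.1776, 0, 0)  len=0.1290
  (v6,v7,v2) [--+] → (-0.1776, 0, 1.28908)–(-0.1776, 0.129041, 1.20625)  len=0.1533
  (v7,v0,v8) [-+-] → (-0.1776, 0, 0)–(-0.1776, -0.129041, 0)  len=0.1290
  (v7,v8,v2) [--+] → (-0.1776, -0.129041, 1.20625)–(-0.1776, 0, 1.28908)  len=0.1533
  (v8,v0,v9) [-+-] → (-0.1776, -0.129041, 0)–(-0.1776, -0.546579, 0)  len=0.4175
  (v8,v9,v2) [--+] → (-0.1776, -0.546579, 0.504468)–(-0.1776, -0.129041, 1.20625)  len=0.8166
  (v9,v0,v10) [-++] → (-0.1776, -0.546579, 0)–(-0.1776, -0.7894, 0)  len=0.2428
  (v9,v10,v2) [-++] → (-0.1776, -0.7894, 0)–(-0.1776, -0.546579, 0.504468)  len=0.5599

Chained into 1 loop(s):
  loop 1: 12 segments, perimeter = 4.6384
Total perimeter = 4.638

loops=1 perimeter=4.638


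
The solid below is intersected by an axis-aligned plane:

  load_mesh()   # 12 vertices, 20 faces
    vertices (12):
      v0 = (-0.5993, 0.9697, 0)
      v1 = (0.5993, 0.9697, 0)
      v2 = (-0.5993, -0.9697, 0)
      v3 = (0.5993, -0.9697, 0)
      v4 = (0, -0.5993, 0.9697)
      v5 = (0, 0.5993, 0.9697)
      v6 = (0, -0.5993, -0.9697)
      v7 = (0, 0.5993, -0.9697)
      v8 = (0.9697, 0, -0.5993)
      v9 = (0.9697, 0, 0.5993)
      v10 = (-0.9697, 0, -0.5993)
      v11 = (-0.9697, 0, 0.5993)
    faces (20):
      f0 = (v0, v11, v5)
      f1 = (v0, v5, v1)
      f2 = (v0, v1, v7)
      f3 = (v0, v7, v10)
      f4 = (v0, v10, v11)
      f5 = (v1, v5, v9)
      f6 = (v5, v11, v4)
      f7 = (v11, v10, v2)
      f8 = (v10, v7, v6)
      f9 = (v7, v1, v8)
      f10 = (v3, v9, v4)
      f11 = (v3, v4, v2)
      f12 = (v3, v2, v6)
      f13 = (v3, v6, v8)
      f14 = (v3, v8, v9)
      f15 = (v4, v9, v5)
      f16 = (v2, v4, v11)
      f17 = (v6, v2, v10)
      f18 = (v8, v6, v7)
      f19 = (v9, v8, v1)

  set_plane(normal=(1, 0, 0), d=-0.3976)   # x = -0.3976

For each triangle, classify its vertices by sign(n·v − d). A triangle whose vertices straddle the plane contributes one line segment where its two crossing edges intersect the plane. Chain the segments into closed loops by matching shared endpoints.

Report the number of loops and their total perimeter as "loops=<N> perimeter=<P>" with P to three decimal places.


loops=1 perimeter=5.592

Straddling triangles (10 of 20):
  (v0,v11,v5) [--+] → (-0.3976, 0.353573, 0.817827)–(-0.3976, 0.845038, 0.326362)  len=0.6950
  (v0,v5,v1) [-++] → (-0.3976, 0.845038, 0.326362)–(-0.3976, 0.9697, 0)  len=0.3494
  (v0,v1,v7) [-++] → (-0.3976, 0.9697, 0)–(-0.3976, 0.845038, -0.326362)  len=0.3494
  (v0,v7,v10) [-+-] → (-0.3976, 0.845038, -0.326362)–(-0.3976, 0.353573, -0.817827)  len=0.6950
  (v5,v11,v4) [+-+] → (-0.3976, 0.353573, 0.817827)–(-0.3976, -0.353573, 0.817827)  len=0.7071
  (v10,v7,v6) [-++] → (-0.3976, 0.353573, -0.817827)–(-0.3976, -0.353573, -0.817827)  len=0.7071
  (v3,v4,v2) [++-] → (-0.3976, -0.845038, 0.326362)–(-0.3976, -0.9697, 0)  len=0.3494
  (v3,v2,v6) [+-+] → (-0.3976, -0.9697, 0)–(-0.3976, -0.845038, -0.326362)  len=0.3494
  (v2,v4,v11) [-+-] → (-0.3976, -0.845038, 0.326362)–(-0.3976, -0.353573, 0.817827)  len=0.6950
  (v6,v2,v10) [+--] → (-0.3976, -0.845038, -0.326362)–(-0.3976, -0.353573, -0.817827)  len=0.6950

Chained into 1 loop(s):
  loop 1: 10 segments, perimeter = 5.5919
Total perimeter = 5.592


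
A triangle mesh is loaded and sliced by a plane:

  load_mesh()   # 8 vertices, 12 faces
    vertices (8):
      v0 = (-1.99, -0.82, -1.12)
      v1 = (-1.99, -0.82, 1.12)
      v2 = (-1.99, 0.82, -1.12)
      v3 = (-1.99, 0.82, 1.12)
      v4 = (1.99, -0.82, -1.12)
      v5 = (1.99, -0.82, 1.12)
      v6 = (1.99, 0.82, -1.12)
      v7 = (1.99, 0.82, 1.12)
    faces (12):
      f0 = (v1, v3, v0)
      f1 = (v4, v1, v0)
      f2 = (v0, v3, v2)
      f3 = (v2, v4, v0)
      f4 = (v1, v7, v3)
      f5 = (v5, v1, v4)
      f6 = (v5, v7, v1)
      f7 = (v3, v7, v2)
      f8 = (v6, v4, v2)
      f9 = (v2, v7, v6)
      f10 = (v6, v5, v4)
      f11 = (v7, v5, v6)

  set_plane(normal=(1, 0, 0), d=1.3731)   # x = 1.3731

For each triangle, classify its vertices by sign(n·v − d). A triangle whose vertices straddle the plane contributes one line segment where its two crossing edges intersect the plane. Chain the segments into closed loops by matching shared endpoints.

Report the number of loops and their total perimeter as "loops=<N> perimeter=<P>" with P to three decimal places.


Straddling triangles (8 of 12):
  (v4,v1,v0) [+--] → (1.3731, -0.82, -0.7728)–(1.3731, -0.82, -1.12)  len=0.3472
  (v2,v4,v0) [-+-] → (1.3731, -0.5658, -1.12)–(1.3731, -0.82, -1.12)  len=0.2542
  (v1,v7,v3) [-+-] → (1.3731, 0.5658, 1.12)–(1.3731, 0.82, 1.12)  len=0.2542
  (v5,v1,v4) [+-+] → (1.3731, -0.82, 1.12)–(1.3731, -0.82, -0.7728)  len=1.8928
  (v5,v7,v1) [++-] → (1.3731, 0.5658, 1.12)–(1.3731, -0.82, 1.12)  len=1.3858
  (v3,v7,v2) [-+-] → (1.3731, 0.82, 1.12)–(1.3731, 0.82, 0.7728)  len=0.3472
  (v6,v4,v2) [++-] → (1.3731, -0.5658, -1.12)–(1.3731, 0.82, -1.12)  len=1.3858
  (v2,v7,v6) [-++] → (1.3731, 0.82, 0.7728)–(1.3731, 0.82, -1.12)  len=1.8928

Chained into 1 loop(s):
  loop 1: 8 segments, perimeter = 7.7600
Total perimeter = 7.760

loops=1 perimeter=7.760


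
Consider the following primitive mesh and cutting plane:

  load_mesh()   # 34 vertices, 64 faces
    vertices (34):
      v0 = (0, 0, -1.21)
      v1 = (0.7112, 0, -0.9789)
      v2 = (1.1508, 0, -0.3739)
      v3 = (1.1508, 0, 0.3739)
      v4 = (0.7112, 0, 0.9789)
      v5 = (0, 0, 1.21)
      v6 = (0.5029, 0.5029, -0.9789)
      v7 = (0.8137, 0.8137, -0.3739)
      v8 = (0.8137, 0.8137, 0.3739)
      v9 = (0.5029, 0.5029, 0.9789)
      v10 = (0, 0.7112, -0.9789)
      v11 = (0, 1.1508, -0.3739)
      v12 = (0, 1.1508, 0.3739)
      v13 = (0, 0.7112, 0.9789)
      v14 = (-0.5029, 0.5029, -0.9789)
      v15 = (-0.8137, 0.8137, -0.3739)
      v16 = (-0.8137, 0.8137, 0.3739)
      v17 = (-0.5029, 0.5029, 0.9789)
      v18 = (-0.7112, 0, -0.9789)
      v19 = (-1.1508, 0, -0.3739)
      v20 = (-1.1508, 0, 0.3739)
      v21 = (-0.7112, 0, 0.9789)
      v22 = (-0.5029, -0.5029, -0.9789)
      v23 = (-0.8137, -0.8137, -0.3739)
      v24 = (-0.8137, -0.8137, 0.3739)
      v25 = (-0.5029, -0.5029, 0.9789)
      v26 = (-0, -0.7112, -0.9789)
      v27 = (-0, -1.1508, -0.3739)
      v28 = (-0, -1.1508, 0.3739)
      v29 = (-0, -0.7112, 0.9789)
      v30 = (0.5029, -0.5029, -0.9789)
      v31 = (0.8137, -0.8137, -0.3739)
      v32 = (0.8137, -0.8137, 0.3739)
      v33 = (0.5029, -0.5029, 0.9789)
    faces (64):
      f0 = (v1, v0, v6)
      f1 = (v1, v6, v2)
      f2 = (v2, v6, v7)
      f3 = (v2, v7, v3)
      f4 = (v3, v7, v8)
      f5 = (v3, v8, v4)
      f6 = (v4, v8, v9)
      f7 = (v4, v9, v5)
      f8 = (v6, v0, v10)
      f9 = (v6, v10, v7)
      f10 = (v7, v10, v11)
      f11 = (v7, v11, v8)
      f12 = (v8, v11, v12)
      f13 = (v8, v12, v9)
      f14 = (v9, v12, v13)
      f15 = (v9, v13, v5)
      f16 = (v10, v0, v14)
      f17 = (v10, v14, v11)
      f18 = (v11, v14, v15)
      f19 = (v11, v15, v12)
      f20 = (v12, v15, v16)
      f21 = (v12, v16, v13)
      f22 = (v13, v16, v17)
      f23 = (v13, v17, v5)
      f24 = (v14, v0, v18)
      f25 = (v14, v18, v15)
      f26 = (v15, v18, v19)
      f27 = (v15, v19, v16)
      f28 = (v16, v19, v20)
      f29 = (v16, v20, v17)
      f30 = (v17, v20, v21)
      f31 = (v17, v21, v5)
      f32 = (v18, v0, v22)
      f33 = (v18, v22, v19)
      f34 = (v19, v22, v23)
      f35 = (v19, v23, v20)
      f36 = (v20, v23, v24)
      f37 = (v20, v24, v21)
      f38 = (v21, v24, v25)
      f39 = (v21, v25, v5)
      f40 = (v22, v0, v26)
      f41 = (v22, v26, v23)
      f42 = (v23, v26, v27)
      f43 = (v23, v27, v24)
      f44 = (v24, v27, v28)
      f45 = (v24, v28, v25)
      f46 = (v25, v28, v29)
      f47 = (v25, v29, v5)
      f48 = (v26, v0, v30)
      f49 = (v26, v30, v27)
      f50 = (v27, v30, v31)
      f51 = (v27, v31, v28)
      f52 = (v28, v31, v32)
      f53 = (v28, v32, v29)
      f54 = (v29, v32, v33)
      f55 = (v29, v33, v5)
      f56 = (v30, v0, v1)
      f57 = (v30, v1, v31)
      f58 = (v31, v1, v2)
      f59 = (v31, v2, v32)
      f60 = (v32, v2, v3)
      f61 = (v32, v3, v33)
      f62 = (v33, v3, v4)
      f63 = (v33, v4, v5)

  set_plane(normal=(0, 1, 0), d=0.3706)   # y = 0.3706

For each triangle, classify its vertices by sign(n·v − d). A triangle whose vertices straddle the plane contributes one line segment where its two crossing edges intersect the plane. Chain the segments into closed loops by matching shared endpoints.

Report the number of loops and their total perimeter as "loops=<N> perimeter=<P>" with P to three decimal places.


loops=1 perimeter=6.770

Straddling triangles (20 of 64):
  (v1,v0,v6) [--+] → (0.3706, 0.3706, -1.0397)–(0.557698, 0.3706, -0.9789)  len=0.1967
  (v1,v6,v2) [-+-] → (0.557698, 0.3706, -0.9789)–(0.673346, 0.3706, -0.81974)  len=0.1967
  (v2,v6,v7) [-++] → (0.673346, 0.3706, -0.81974)–(0.997268, 0.3706, -0.3739)  len=0.5511
  (v2,v7,v3) [-+-] → (0.997268, 0.3706, -0.3739)–(0.997268, 0.3706, 0.0333142)  len=0.4072
  (v3,v7,v8) [-++] → (0.997268, 0.3706, 0.0333142)–(0.997268, 0.3706, 0.3739)  len=0.3406
  (v3,v8,v4) [-+-] → (0.997268, 0.3706, 0.3739)–(0.757884, 0.3706, 0.703353)  len=0.4072
  (v4,v8,v9) [-++] → (0.757884, 0.3706, 0.703353)–(0.557698, 0.3706, 0.9789)  len=0.3406
  (v4,v9,v5) [-+-] → (0.557698, 0.3706, 0.9789)–(0.3706, 0.3706, 1.0397)  len=0.1967
  (v6,v0,v10) [+-+] → (0.3706, 0.3706, -1.0397)–(0, 0.3706, -1.08958)  len=0.3739
  (v9,v13,v5) [++-] → (0, 0.3706, 1.08958)–(0.3706, 0.3706, 1.0397)  len=0.3739
  (v10,v0,v14) [+-+] → (0, 0.3706, -1.08958)–(-0.3706, 0.3706, -1.0397)  len=0.3739
  (v13,v17,v5) [++-] → (-0.3706, 0.3706, 1.0397)–(0, 0.3706, 1.08958)  len=0.3739
  (v14,v0,v18) [+--] → (-0.3706, 0.3706, -1.0397)–(-0.557698, 0.3706, -0.9789)  len=0.1967
  (v14,v18,v15) [+-+] → (-0.557698, 0.3706, -0.9789)–(-0.757884, 0.3706, -0.703353)  len=0.3406
  (v15,v18,v19) [+--] → (-0.757884, 0.3706, -0.703353)–(-0.997268, 0.3706, -0.3739)  len=0.4072
  (v15,v19,v16) [+-+] → (-0.997268, 0.3706, -0.3739)–(-0.997268, 0.3706, -0.0333142)  len=0.3406
  (v16,v19,v20) [+--] → (-0.997268, 0.3706, -0.0333142)–(-0.997268, 0.3706, 0.3739)  len=0.4072
  (v16,v20,v17) [+-+] → (-0.997268, 0.3706, 0.3739)–(-0.673346, 0.3706, 0.81974)  len=0.5511
  (v17,v20,v21) [+--] → (-0.673346, 0.3706, 0.81974)–(-0.557698, 0.3706, 0.9789)  len=0.1967
  (v17,v21,v5) [+--] → (-0.557698, 0.3706, 0.9789)–(-0.3706, 0.3706, 1.0397)  len=0.1967

Chained into 1 loop(s):
  loop 1: 20 segments, perimeter = 6.7696
Total perimeter = 6.770


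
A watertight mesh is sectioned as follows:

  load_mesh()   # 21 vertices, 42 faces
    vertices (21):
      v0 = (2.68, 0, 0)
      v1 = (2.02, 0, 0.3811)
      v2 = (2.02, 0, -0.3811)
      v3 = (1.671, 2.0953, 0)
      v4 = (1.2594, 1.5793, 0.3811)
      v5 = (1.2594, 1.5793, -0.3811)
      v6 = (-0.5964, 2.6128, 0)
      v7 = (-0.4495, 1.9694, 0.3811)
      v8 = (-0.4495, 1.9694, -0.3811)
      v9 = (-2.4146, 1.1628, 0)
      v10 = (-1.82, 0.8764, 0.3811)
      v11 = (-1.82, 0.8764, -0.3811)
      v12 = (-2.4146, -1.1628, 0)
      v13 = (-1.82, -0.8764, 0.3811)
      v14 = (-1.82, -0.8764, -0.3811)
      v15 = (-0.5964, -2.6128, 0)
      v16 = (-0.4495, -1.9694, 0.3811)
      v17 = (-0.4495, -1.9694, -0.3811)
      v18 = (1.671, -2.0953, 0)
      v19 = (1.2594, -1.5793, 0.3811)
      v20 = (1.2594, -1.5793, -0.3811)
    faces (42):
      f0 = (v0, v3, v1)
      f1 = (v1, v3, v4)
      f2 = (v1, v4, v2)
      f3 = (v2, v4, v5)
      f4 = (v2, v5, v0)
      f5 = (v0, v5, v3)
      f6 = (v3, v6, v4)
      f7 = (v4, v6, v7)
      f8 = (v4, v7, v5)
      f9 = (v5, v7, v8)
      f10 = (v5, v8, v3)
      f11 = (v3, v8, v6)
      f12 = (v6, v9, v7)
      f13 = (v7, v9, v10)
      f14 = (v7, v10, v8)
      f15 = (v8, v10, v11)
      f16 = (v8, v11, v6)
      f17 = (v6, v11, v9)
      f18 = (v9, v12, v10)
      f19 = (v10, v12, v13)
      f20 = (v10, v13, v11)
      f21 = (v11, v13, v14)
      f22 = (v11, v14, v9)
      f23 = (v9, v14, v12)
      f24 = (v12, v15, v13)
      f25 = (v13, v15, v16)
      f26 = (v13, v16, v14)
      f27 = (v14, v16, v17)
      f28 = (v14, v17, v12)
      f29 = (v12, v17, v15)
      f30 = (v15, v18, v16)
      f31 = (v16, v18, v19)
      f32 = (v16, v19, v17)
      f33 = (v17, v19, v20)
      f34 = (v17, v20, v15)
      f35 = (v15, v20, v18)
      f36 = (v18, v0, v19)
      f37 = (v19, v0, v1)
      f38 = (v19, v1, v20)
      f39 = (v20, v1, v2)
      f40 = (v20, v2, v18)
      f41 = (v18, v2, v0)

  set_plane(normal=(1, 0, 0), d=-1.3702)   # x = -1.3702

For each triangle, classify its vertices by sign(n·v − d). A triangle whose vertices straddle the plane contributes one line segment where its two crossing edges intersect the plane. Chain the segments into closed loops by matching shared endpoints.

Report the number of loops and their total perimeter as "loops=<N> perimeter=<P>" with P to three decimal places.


Straddling triangles (12 of 42):
  (v6,v9,v7) [+-+] → (-1.3702, 1.9957, 0)–(-1.3702, 1.59149, 0.202545)  len=0.4521
  (v7,v9,v10) [+--] → (-1.3702, 1.59149, 0.202545)–(-1.3702, 1.23512, 0.3811)  len=0.3986
  (v7,v10,v8) [+-+] → (-1.3702, 1.23512, 0.3811)–(-1.3702, 1.23512, 0.130945)  len=0.2502
  (v8,v10,v11) [+--] → (-1.3702, 1.23512, 0.130945)–(-1.3702, 1.23512, -0.3811)  len=0.5120
  (v8,v11,v6) [+-+] → (-1.3702, 1.23512, -0.3811)–(-1.3702, 1.51471, -0.241006)  len=0.3127
  (v6,v11,v9) [+--] → (-1.3702, 1.51471, -0.241006)–(-1.3702, 1.9957, 0)  len=0.5380
  (v12,v15,v13) [-+-] → (-1.3702, -1.9957, 0)–(-1.3702, -1.51471, 0.241006)  len=0.5380
  (v13,v15,v16) [-++] → (-1.3702, -1.51471, 0.241006)–(-1.3702, -1.23512, 0.3811)  len=0.3127
  (v13,v16,v14) [-+-] → (-1.3702, -1.23512, 0.3811)–(-1.3702, -1.23512, -0.130945)  len=0.5120
  (v14,v16,v17) [-++] → (-1.3702, -1.23512, -0.130945)–(-1.3702, -1.23512, -0.3811)  len=0.2502
  (v14,v17,v12) [-+-] → (-1.3702, -1.23512, -0.3811)–(-1.3702, -1.59149, -0.202545)  len=0.3986
  (v12,v17,v15) [-++] → (-1.3702, -1.59149, -0.202545)–(-1.3702, -1.9957, 0)  len=0.4521

Chained into 2 loop(s):
  loop 1: 6 segments, perimeter = 2.4636
  loop 2: 6 segments, perimeter = 2.4636
Total perimeter = 4.927

loops=2 perimeter=4.927


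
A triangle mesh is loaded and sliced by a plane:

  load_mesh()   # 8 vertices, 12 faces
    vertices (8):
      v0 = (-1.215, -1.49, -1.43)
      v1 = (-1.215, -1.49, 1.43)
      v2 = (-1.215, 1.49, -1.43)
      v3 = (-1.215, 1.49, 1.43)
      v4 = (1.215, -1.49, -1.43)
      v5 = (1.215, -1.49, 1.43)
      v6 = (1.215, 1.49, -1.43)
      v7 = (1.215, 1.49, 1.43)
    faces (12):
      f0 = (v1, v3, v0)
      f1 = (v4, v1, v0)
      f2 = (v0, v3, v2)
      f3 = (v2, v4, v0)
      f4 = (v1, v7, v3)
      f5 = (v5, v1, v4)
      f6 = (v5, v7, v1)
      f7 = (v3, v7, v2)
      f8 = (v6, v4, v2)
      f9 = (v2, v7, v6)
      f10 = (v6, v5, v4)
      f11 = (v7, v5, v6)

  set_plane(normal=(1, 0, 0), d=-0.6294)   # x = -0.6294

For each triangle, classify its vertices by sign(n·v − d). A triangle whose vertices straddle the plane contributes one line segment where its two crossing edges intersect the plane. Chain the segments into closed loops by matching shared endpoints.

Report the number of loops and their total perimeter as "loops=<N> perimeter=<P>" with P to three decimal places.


Straddling triangles (8 of 12):
  (v4,v1,v0) [+--] → (-0.6294, -1.49, 0.740775)–(-0.6294, -1.49, -1.43)  len=2.1708
  (v2,v4,v0) [-+-] → (-0.6294, 0.771857, -1.43)–(-0.6294, -1.49, -1.43)  len=2.2619
  (v1,v7,v3) [-+-] → (-0.6294, -0.771857, 1.43)–(-0.6294, 1.49, 1.43)  len=2.2619
  (v5,v1,v4) [+-+] → (-0.6294, -1.49, 1.43)–(-0.6294, -1.49, 0.740775)  len=0.6892
  (v5,v7,v1) [++-] → (-0.6294, -0.771857, 1.43)–(-0.6294, -1.49, 1.43)  len=0.7181
  (v3,v7,v2) [-+-] → (-0.6294, 1.49, 1.43)–(-0.6294, 1.49, -0.740775)  len=2.1708
  (v6,v4,v2) [++-] → (-0.6294, 0.771857, -1.43)–(-0.6294, 1.49, -1.43)  len=0.7181
  (v2,v7,v6) [-++] → (-0.6294, 1.49, -0.740775)–(-0.6294, 1.49, -1.43)  len=0.6892

Chained into 1 loop(s):
  loop 1: 8 segments, perimeter = 11.6800
Total perimeter = 11.680

loops=1 perimeter=11.680


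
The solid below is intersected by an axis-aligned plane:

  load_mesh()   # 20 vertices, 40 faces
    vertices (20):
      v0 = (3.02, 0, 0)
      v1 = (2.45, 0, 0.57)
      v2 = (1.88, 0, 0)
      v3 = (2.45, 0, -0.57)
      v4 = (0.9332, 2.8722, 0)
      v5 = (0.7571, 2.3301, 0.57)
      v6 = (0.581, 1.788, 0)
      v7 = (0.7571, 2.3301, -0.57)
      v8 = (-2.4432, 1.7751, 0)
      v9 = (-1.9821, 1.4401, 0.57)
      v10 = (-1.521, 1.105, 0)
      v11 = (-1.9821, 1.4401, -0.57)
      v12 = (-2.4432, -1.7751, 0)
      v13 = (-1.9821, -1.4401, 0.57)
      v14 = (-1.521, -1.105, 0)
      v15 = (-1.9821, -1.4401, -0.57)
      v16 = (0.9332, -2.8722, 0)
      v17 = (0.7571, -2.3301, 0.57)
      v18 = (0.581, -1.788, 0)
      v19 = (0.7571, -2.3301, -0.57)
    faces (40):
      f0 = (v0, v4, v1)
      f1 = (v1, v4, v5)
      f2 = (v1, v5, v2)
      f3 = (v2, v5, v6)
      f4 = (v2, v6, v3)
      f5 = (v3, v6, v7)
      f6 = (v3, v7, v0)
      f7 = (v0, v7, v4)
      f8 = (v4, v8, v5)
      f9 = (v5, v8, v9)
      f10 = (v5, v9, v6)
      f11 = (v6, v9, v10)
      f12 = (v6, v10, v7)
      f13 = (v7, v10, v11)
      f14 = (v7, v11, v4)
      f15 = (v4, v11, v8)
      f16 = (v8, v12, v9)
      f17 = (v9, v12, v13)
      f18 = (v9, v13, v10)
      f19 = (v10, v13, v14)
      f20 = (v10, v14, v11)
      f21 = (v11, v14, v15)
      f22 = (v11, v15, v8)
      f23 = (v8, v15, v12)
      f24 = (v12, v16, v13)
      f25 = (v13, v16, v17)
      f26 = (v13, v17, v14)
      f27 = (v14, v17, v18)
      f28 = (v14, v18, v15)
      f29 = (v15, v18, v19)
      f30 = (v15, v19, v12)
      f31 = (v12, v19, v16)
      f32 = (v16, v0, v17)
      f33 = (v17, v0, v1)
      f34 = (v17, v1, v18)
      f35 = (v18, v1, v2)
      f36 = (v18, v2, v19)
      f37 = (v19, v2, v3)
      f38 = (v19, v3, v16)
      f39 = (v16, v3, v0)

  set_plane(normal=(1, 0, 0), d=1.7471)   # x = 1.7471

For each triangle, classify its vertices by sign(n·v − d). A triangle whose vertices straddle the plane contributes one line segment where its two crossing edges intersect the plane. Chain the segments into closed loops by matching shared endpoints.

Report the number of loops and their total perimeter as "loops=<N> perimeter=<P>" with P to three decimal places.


Straddling triangles (16 of 40):
  (v0,v4,v1) [+-+] → (1.7471, 1.75198, 0)–(1.7471, 1.33101, 0.305856)  len=0.5203
  (v1,v4,v5) [+--] → (1.7471, 1.33101, 0.305856)–(1.7471, 0.967468, 0.57)  len=0.4494
  (v1,v5,v2) [+-+] → (1.7471, 0.967468, 0.57)–(1.7471, 0.275777, 0.0674619)  len=0.8550
  (v2,v5,v6) [+--] → (1.7471, 0.275777, 0.0674619)–(1.7471, 0.182929, 0)  len=0.1148
  (v2,v6,v3) [+-+] → (1.7471, 0.182929, 0)–(1.7471, 0.672437, -0.355632)  len=0.6051
  (v3,v6,v7) [+--] → (1.7471, 0.672437, -0.355632)–(1.7471, 0.967468, -0.57)  len=0.3647
  (v3,v7,v0) [+-+] → (1.7471, 0.967468, -0.57)–(1.7471, 1.3107, -0.32063)  len=0.4243
  (v0,v7,v4) [+--] → (1.7471, 1.3107, -0.32063)–(1.7471, 1.75198, 0)  len=0.5455
  (v16,v0,v17) [-+-] → (1.7471, -1.75198, 0)–(1.7471, -1.3107, 0.32063)  len=0.5455
  (v17,v0,v1) [-++] → (1.7471, -1.3107, 0.32063)–(1.7471, -0.967468, 0.57)  len=0.4243
  (v17,v1,v18) [-+-] → (1.7471, -0.967468, 0.57)–(1.7471, -0.672437, 0.355632)  len=0.3647
  (v18,v1,v2) [-++] → (1.7471, -0.672437, 0.355632)–(1.7471, -0.182929, 0)  len=0.6051
  (v18,v2,v19) [-+-] → (1.7471, -0.182929, 0)–(1.7471, -0.275777, -0.0674619)  len=0.1148
  (v19,v2,v3) [-++] → (1.7471, -0.275777, -0.0674619)–(1.7471, -0.967468, -0.57)  len=0.8550
  (v19,v3,v16) [-+-] → (1.7471, -0.967468, -0.57)–(1.7471, -1.33101, -0.305856)  len=0.4494
  (v16,v3,v0) [-++] → (1.7471, -1.33101, -0.305856)–(1.7471, -1.75198, 0)  len=0.5203

Chained into 2 loop(s):
  loop 1: 8 segments, perimeter = 3.8789
  loop 2: 8 segments, perimeter = 3.8789
Total perimeter = 7.758

loops=2 perimeter=7.758


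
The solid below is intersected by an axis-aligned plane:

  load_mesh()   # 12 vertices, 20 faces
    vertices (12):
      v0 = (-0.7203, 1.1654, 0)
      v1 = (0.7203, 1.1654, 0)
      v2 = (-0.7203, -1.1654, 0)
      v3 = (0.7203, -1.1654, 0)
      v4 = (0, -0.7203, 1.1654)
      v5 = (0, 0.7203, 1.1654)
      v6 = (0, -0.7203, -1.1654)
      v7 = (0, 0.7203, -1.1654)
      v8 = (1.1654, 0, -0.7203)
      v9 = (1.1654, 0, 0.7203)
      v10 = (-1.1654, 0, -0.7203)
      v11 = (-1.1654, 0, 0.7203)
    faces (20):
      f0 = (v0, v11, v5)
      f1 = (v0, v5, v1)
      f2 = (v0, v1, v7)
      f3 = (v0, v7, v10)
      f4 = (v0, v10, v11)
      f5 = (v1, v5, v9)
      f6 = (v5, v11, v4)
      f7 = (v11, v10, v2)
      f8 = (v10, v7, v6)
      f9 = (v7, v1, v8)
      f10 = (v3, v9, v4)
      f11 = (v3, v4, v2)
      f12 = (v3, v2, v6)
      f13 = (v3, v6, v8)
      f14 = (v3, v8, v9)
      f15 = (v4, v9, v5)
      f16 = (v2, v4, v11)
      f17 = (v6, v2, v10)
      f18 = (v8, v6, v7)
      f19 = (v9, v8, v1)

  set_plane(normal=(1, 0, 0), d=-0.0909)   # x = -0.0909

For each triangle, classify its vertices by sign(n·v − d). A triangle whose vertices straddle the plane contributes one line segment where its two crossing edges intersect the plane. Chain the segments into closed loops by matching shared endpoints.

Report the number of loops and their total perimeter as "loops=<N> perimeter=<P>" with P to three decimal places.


Straddling triangles (10 of 20):
  (v0,v11,v5) [--+] → (-0.0909, 0.664117, 1.13068)–(-0.0909, 0.77647, 1.01833)  len=0.1589
  (v0,v5,v1) [-++] → (-0.0909, 0.77647, 1.01833)–(-0.0909, 1.1654, 0)  len=1.0901
  (v0,v1,v7) [-++] → (-0.0909, 1.1654, 0)–(-0.0909, 0.77647, -1.01833)  len=1.0901
  (v0,v7,v10) [-+-] → (-0.0909, 0.77647, -1.01833)–(-0.0909, 0.664117, -1.13068)  len=0.1589
  (v5,v11,v4) [+-+] → (-0.0909, 0.664117, 1.13068)–(-0.0909, -0.664117, 1.13068)  len=1.3282
  (v10,v7,v6) [-++] → (-0.0909, 0.664117, -1.13068)–(-0.0909, -0.664117, -1.13068)  len=1.3282
  (v3,v4,v2) [++-] → (-0.0909, -0.77647, 1.01833)–(-0.0909, -1.1654, 0)  len=1.0901
  (v3,v2,v6) [+-+] → (-0.0909, -1.1654, 0)–(-0.0909, -0.77647, -1.01833)  len=1.0901
  (v2,v4,v11) [-+-] → (-0.0909, -0.77647, 1.01833)–(-0.0909, -0.664117, 1.13068)  len=0.1589
  (v6,v2,v10) [+--] → (-0.0909, -0.77647, -1.01833)–(-0.0909, -0.664117, -1.13068)  len=0.1589

Chained into 1 loop(s):
  loop 1: 10 segments, perimeter = 7.6523
Total perimeter = 7.652

loops=1 perimeter=7.652


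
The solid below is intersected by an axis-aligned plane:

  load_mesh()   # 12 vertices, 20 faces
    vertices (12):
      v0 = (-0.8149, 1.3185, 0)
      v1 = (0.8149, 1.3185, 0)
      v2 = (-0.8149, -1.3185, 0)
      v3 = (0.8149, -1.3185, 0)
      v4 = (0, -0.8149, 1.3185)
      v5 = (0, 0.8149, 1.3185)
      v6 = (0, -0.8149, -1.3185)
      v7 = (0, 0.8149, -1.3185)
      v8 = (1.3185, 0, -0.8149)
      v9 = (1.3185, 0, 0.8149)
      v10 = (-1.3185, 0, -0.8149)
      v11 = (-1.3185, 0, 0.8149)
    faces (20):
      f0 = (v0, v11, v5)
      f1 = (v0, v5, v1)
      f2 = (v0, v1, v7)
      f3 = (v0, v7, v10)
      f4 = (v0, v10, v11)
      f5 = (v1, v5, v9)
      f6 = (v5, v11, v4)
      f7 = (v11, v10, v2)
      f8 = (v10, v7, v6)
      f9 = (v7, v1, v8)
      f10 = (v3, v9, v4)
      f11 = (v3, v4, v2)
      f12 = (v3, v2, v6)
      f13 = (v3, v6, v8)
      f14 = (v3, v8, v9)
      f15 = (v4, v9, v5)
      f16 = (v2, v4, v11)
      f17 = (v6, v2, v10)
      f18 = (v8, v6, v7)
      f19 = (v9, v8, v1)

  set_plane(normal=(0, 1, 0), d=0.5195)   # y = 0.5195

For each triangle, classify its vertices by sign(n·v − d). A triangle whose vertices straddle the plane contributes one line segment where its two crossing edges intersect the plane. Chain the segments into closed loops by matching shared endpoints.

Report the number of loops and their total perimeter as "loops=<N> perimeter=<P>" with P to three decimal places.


Straddling triangles (10 of 20):
  (v0,v11,v5) [+-+] → (-1.12008, 0.5195, 0.493823)–(-0.477954, 0.5195, 1.13595)  len=0.9081
  (v0,v7,v10) [++-] → (-0.477954, 0.5195, -1.13595)–(-1.12008, 0.5195, -0.493823)  len=0.9081
  (v0,v10,v11) [+--] → (-1.12008, 0.5195, -0.493823)–(-1.12008, 0.5195, 0.493823)  len=0.9876
  (v1,v5,v9) [++-] → (0.477954, 0.5195, 1.13595)–(1.12008, 0.5195, 0.493823)  len=0.9081
  (v5,v11,v4) [+--] → (-0.477954, 0.5195, 1.13595)–(0, 0.5195, 1.3185)  len=0.5116
  (v10,v7,v6) [-+-] → (-0.477954, 0.5195, -1.13595)–(0, 0.5195, -1.3185)  len=0.5116
  (v7,v1,v8) [++-] → (1.12008, 0.5195, -0.493823)–(0.477954, 0.5195, -1.13595)  len=0.9081
  (v4,v9,v5) [--+] → (0.477954, 0.5195, 1.13595)–(0, 0.5195, 1.3185)  len=0.5116
  (v8,v6,v7) [--+] → (0, 0.5195, -1.3185)–(0.477954, 0.5195, -1.13595)  len=0.5116
  (v9,v8,v1) [--+] → (1.12008, 0.5195, -0.493823)–(1.12008, 0.5195, 0.493823)  len=0.9876

Chained into 1 loop(s):
  loop 1: 10 segments, perimeter = 7.6542
Total perimeter = 7.654

loops=1 perimeter=7.654


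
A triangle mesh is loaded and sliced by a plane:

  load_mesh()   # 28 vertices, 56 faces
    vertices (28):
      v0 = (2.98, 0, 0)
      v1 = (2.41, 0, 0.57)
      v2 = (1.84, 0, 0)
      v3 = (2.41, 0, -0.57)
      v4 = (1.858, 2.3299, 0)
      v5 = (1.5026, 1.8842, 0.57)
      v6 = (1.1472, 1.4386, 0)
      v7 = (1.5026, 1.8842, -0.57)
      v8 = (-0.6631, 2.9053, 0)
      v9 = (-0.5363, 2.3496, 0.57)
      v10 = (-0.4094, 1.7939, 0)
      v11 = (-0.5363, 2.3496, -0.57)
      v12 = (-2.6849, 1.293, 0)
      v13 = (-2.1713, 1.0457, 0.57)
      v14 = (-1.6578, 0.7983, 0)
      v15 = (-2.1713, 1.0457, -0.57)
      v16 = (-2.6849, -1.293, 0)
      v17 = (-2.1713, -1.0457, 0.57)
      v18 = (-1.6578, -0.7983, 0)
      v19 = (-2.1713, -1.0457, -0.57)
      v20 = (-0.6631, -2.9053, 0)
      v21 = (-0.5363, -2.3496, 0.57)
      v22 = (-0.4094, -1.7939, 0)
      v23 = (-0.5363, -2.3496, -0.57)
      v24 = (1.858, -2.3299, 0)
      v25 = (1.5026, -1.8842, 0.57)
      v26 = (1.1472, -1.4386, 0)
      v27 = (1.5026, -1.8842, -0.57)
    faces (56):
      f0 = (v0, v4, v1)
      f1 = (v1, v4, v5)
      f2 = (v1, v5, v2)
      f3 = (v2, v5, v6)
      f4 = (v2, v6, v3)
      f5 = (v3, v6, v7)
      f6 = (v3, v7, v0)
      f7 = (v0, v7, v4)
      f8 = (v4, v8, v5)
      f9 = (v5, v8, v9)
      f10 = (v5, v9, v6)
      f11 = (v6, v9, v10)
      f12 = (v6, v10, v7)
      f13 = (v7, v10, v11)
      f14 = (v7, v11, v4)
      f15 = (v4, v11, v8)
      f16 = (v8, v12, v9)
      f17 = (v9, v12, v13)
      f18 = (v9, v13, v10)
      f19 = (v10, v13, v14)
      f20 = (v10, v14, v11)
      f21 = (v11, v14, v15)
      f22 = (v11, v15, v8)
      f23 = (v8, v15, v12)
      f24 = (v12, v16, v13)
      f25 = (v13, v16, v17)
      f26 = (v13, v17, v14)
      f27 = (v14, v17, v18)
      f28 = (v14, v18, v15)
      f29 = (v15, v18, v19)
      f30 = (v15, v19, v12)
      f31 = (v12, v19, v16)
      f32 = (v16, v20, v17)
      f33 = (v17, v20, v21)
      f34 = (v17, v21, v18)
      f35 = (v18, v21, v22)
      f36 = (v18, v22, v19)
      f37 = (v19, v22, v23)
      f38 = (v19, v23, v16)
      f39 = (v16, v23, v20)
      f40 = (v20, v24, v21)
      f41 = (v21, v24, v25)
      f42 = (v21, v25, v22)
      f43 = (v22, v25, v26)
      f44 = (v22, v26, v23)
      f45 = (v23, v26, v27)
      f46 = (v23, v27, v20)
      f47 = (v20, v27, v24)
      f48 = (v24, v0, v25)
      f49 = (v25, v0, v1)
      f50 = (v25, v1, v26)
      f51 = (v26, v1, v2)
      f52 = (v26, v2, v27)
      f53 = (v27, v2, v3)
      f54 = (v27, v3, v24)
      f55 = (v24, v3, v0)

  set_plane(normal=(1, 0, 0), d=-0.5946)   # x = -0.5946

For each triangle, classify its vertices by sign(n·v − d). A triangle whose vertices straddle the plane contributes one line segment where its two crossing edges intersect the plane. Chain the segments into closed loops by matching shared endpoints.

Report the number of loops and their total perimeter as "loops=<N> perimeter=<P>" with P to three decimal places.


loops=2 perimeter=6.755

Straddling triangles (20 of 56):
  (v4,v8,v5) [+-+] → (-0.5946, 2.88967, 0)–(-0.5946, 2.873, 0.0180288)  len=0.0245
  (v5,v8,v9) [+-+] → (-0.5946, 2.873, 0.0180288)–(-0.5946, 2.6051, 0.307926)  len=0.3947
  (v4,v11,v8) [++-] → (-0.5946, 2.6051, -0.307926)–(-0.5946, 2.88967, 0)  len=0.4193
  (v8,v12,v9) [--+] → (-0.5946, 2.32093, 0.554534)–(-0.5946, 2.6051, 0.307926)  len=0.3763
  (v9,v12,v13) [+--] → (-0.5946, 2.32093, 0.554534)–(-0.5946, 2.30311, 0.57)  len=0.0236
  (v9,v13,v10) [+-+] → (-0.5946, 2.30311, 0.57)–(-0.5946, 1.71525, 0.0599149)  len=0.7783
  (v10,v13,v14) [+--] → (-0.5946, 1.71525, 0.0599149)–(-0.5946, 1.6462, 0)  len=0.0914
  (v10,v14,v11) [+-+] → (-0.5946, 1.6462, 0)–(-0.5946, 2.26896, -0.540369)  len=0.8245
  (v11,v14,v15) [+--] → (-0.5946, 2.26896, -0.540369)–(-0.5946, 2.30311, -0.57)  len=0.0452
  (v11,v15,v8) [+--] → (-0.5946, 2.30311, -0.57)–(-0.5946, 2.6051, -0.307926)  len=0.3999
  (v17,v20,v21) [--+] → (-0.5946, -2.6051, 0.307926)–(-0.5946, -2.30311, 0.57)  len=0.3999
  (v17,v21,v18) [-+-] → (-0.5946, -2.30311, 0.57)–(-0.5946, -2.26896, 0.540369)  len=0.0452
  (v18,v21,v22) [-++] → (-0.5946, -2.26896, 0.540369)–(-0.5946, -1.6462, 0)  len=0.8245
  (v18,v22,v19) [-+-] → (-0.5946, -1.6462, 0)–(-0.5946, -1.71525, -0.0599149)  len=0.0914
  (v19,v22,v23) [-++] → (-0.5946, -1.71525, -0.0599149)–(-0.5946, -2.30311, -0.57)  len=0.7783
  (v19,v23,v16) [-+-] → (-0.5946, -2.30311, -0.57)–(-0.5946, -2.32093, -0.554534)  len=0.0236
  (v16,v23,v20) [-+-] → (-0.5946, -2.32093, -0.554534)–(-0.5946, -2.6051, -0.307926)  len=0.3763
  (v20,v24,v21) [-++] → (-0.5946, -2.88967, 0)–(-0.5946, -2.6051, 0.307926)  len=0.4193
  (v23,v27,v20) [++-] → (-0.5946, -2.873, -0.0180288)–(-0.5946, -2.6051, -0.307926)  len=0.3947
  (v20,v27,v24) [-++] → (-0.5946, -2.873, -0.0180288)–(-0.5946, -2.88967, 0)  len=0.0245

Chained into 2 loop(s):
  loop 1: 10 segments, perimeter = 3.3777
  loop 2: 10 segments, perimeter = 3.3777
Total perimeter = 6.755


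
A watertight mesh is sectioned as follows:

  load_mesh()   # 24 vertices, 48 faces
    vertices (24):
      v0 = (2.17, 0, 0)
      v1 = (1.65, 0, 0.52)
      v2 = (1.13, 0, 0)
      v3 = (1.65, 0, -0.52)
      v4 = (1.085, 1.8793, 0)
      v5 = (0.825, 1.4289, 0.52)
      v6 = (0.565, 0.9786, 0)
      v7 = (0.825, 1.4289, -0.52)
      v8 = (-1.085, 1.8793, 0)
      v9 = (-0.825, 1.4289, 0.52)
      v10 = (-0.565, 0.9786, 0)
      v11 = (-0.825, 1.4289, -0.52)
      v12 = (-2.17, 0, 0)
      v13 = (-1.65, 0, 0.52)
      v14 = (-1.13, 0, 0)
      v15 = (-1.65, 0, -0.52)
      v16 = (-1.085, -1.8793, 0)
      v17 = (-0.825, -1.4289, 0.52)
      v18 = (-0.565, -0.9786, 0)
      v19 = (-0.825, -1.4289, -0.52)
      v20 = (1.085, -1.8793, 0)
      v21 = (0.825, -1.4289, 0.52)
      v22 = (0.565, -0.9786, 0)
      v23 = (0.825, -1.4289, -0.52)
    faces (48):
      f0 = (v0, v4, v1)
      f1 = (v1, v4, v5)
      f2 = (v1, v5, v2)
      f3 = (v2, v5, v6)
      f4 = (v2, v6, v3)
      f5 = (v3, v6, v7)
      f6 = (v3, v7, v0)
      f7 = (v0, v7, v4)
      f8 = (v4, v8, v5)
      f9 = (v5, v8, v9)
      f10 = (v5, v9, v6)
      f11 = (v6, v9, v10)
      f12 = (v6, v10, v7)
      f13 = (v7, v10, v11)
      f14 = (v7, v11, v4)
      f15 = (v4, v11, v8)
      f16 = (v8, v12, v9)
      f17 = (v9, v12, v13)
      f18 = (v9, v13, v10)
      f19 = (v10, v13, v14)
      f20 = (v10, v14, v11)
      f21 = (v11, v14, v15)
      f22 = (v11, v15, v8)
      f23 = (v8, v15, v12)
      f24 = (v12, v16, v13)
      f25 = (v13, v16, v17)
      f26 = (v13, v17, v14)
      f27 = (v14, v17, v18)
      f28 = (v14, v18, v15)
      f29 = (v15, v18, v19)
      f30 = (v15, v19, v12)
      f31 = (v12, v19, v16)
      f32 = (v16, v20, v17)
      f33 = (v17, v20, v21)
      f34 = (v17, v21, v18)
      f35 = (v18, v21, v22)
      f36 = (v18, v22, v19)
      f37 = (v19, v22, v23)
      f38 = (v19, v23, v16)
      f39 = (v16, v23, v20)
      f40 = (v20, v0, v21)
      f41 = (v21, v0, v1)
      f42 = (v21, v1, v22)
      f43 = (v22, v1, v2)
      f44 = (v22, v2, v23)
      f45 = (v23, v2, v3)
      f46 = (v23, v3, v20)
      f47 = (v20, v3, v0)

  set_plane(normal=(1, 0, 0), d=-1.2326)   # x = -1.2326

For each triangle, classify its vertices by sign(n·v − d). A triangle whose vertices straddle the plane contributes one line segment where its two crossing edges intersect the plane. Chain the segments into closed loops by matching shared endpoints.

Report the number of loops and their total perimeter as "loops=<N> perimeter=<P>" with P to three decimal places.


Straddling triangles (14 of 48):
  (v8,v12,v9) [+-+] → (-1.2326, 1.62365, 0)–(-1.2326, 0.995874, 0.362415)  len=0.7249
  (v9,v12,v13) [+--] → (-1.2326, 0.995874, 0.362415)–(-1.2326, 0.722937, 0.52)  len=0.3152
  (v9,v13,v10) [+-+] → (-1.2326, 0.722937, 0.52)–(-1.2326, 0.376468, 0.319956)  len=0.4001
  (v10,v13,v14) [+-+] → (-1.2326, 0.376468, 0.319956)–(-1.2326, 0, 0.1026)  len=0.4347
  (v11,v14,v15) [++-] → (-1.2326, 0, -0.1026)–(-1.2326, 0.722937, -0.52)  len=0.8348
  (v11,v15,v8) [+-+] → (-1.2326, 0.722937, -0.52)–(-1.2326, 1.38835, -0.135844)  len=0.7683
  (v8,v15,v12) [+--] → (-1.2326, 1.38835, -0.135844)–(-1.2326, 1.62365, 0)  len=0.2717
  (v12,v16,v13) [-+-] → (-1.2326, -1.62365, 0)–(-1.2326, -1.38835, 0.135844)  len=0.2717
  (v13,v16,v17) [-++] → (-1.2326, -1.38835, 0.135844)–(-1.2326, -0.722937, 0.52)  len=0.7683
  (v13,v17,v14) [-++] → (-1.2326, -0.722937, 0.52)–(-1.2326, 0, 0.1026)  len=0.8348
  (v14,v18,v15) [++-] → (-1.2326, -0.376468, -0.319956)–(-1.2326, 0, -0.1026)  len=0.4347
  (v15,v18,v19) [-++] → (-1.2326, -0.376468, -0.319956)–(-1.2326, -0.722937, -0.52)  len=0.4001
  (v15,v19,v12) [-+-] → (-1.2326, -0.722937, -0.52)–(-1.2326, -0.995874, -0.362415)  len=0.3152
  (v12,v19,v16) [-++] → (-1.2326, -0.995874, -0.362415)–(-1.2326, -1.62365, 0)  len=0.7249

Chained into 1 loop(s):
  loop 1: 14 segments, perimeter = 7.4993
Total perimeter = 7.499

loops=1 perimeter=7.499


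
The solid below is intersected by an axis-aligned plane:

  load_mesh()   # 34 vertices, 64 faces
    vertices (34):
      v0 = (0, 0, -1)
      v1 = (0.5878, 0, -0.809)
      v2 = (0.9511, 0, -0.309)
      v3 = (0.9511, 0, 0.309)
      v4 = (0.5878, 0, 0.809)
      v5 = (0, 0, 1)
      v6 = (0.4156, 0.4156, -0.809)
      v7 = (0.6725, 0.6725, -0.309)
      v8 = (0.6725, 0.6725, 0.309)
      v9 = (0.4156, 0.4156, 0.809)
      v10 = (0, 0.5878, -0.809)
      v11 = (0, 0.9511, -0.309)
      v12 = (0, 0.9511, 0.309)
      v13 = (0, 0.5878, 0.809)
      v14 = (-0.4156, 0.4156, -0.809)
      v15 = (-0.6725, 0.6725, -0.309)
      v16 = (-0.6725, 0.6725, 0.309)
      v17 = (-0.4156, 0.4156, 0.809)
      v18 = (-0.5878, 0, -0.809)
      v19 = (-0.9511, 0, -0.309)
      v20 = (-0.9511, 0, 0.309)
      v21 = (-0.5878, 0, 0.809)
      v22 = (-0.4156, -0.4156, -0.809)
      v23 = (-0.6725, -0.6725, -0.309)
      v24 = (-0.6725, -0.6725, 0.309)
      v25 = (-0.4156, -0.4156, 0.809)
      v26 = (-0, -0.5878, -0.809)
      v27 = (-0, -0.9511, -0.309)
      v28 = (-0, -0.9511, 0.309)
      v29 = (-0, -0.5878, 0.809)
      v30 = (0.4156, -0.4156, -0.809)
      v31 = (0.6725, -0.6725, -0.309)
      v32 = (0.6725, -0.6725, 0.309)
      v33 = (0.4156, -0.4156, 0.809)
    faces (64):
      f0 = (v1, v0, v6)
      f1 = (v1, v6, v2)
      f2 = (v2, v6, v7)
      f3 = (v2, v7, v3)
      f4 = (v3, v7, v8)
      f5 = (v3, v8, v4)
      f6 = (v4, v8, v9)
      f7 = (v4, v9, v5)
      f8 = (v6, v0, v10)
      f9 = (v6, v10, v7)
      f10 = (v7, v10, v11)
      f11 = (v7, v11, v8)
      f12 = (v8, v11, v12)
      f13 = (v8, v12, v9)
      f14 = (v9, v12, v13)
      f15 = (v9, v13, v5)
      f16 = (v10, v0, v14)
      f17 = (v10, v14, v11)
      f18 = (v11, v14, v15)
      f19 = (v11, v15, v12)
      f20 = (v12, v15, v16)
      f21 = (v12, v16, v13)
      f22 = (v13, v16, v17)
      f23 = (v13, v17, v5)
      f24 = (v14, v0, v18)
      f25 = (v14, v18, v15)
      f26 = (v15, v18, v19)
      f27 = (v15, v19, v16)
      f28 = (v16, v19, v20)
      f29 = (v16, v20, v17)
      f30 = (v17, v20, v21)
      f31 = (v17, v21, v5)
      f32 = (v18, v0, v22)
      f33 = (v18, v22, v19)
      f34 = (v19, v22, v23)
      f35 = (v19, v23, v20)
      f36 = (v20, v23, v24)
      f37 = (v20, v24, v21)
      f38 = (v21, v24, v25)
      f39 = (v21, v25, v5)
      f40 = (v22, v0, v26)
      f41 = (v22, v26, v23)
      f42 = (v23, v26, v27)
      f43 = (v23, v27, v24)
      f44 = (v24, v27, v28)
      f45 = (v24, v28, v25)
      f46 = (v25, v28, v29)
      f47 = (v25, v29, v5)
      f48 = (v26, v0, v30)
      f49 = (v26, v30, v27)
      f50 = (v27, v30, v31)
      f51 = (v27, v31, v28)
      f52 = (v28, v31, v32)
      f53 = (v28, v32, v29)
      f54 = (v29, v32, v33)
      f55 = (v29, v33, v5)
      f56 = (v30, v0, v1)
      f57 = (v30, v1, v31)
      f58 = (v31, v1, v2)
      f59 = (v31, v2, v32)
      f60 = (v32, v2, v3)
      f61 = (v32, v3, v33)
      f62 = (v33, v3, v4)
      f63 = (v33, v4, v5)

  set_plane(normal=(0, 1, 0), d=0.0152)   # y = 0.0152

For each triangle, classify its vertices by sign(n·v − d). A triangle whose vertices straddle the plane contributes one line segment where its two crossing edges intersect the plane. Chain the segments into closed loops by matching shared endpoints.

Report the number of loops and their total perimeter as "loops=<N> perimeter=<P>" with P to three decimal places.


Straddling triangles (20 of 64):
  (v1,v0,v6) [--+] → (0.0152, 0.0152, -0.993014)–(0.581502, 0.0152, -0.809)  len=0.5954
  (v1,v6,v2) [-+-] → (0.581502, 0.0152, -0.809)–(0.931515, 0.0152, -0.327287)  len=0.5954
  (v2,v6,v7) [-++] → (0.931515, 0.0152, -0.327287)–(0.944803, 0.0152, -0.309)  len=0.0226
  (v2,v7,v3) [-+-] → (0.944803, 0.0152, -0.309)–(0.944803, 0.0152, 0.295032)  len=0.6040
  (v3,v7,v8) [-++] → (0.944803, 0.0152, 0.295032)–(0.944803, 0.0152, 0.309)  len=0.0140
  (v3,v8,v4) [-+-] → (0.944803, 0.0152, 0.309)–(0.589714, 0.0152, 0.797699)  len=0.6041
  (v4,v8,v9) [-++] → (0.589714, 0.0152, 0.797699)–(0.581502, 0.0152, 0.809)  len=0.0140
  (v4,v9,v5) [-+-] → (0.581502, 0.0152, 0.809)–(0.0152, 0.0152, 0.993014)  len=0.5954
  (v6,v0,v10) [+-+] → (0.0152, 0.0152, -0.993014)–(0, 0.0152, -0.995061)  len=0.0153
  (v9,v13,v5) [++-] → (0, 0.0152, 0.995061)–(0.0152, 0.0152, 0.993014)  len=0.0153
  (v10,v0,v14) [+-+] → (0, 0.0152, -0.995061)–(-0.0152, 0.0152, -0.993014)  len=0.0153
  (v13,v17,v5) [++-] → (-0.0152, 0.0152, 0.993014)–(0, 0.0152, 0.995061)  len=0.0153
  (v14,v0,v18) [+--] → (-0.0152, 0.0152, -0.993014)–(-0.581502, 0.0152, -0.809)  len=0.5954
  (v14,v18,v15) [+-+] → (-0.581502, 0.0152, -0.809)–(-0.589714, 0.0152, -0.797699)  len=0.0140
  (v15,v18,v19) [+--] → (-0.589714, 0.0152, -0.797699)–(-0.944803, 0.0152, -0.309)  len=0.6041
  (v15,v19,v16) [+-+] → (-0.944803, 0.0152, -0.309)–(-0.944803, 0.0152, -0.295032)  len=0.0140
  (v16,v19,v20) [+--] → (-0.944803, 0.0152, -0.295032)–(-0.944803, 0.0152, 0.309)  len=0.6040
  (v16,v20,v17) [+-+] → (-0.944803, 0.0152, 0.309)–(-0.931515, 0.0152, 0.327287)  len=0.0226
  (v17,v20,v21) [+--] → (-0.931515, 0.0152, 0.327287)–(-0.581502, 0.0152, 0.809)  len=0.5954
  (v17,v21,v5) [+--] → (-0.581502, 0.0152, 0.809)–(-0.0152, 0.0152, 0.993014)  len=0.5954

Chained into 1 loop(s):
  loop 1: 20 segments, perimeter = 6.1513
Total perimeter = 6.151

loops=1 perimeter=6.151
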